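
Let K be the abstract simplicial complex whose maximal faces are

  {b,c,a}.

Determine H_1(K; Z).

Fix the vertex order a < b < c and write every simplex with vertices in increasing order. Then dim K = 2 and the simplices of K are:

  0-simplices (3): a, b, c
  1-simplices (3): ab, ac, bc
  2-simplices (1): abc

Hence C_0 ≅ Z^3, C_1 ≅ Z^3, C_2 ≅ Z^1.

∂_1: C_1 → C_0 is given by ∂[p,q] = [q] − [p]. For instance
  ∂bc = c − b.
The 3×3 boundary matrix has rank 2 and Smith normal form diag(1,1).

Boundary ∂_2: C_2 → C_1 sends each 2-simplex [p,q,r] to [q,r] − [p,r] + [p,q]. For instance
  ∂abc = bc − ac + ab.
This gives a 3×1 integer matrix of rank 1; reducing to Smith normal form yields diagonal entries (1).

From H_k ≅ ker(∂_k) / im(∂_{k+1}) we obtain:

  H_1: rank ker ∂_1 − rank ∂_2 = (3 − 2) − 1 = 0, and the invariant factors of ∂_2 are all 1, so H_1 = 0.

(K is a triangulation of the 2-simplex.)

H_1 = 0.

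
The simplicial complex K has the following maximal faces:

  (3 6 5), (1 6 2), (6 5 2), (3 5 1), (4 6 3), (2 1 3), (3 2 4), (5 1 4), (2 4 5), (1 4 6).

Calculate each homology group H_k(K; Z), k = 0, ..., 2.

Fix the vertex order 1 < 2 < 3 < 4 < 5 < 6 and write every simplex with vertices in increasing order. Then dim K = 2 and the simplices of K are:

  0-simplices (6): [1], [2], [3], [4], [5], [6]
  1-simplices (15): [1,2], [1,3], [1,4], [1,5], [1,6], [2,3], [2,4], [2,5], [2,6], [3,4], [3,5], [3,6], [4,5], [4,6], [5,6]
  2-simplices (10): [1,2,3], [1,2,6], [1,3,5], [1,4,5], [1,4,6], [2,3,4], [2,4,5], [2,5,6], [3,4,6], [3,5,6]

so the chain groups are C_0 ≅ Z^6, C_1 ≅ Z^15, C_2 ≅ Z^10.

Boundary ∂_1: C_1 → C_0 sends each edge [p,q] (with p < q) to q − p. For instance
  ∂[2,4] = [4] − [2].
This gives a 6×15 integer matrix of rank 5; reducing to Smith normal form yields diagonal entries (1,1,1,1,1).

The boundary map ∂_2: C_2 → C_1 acts by ∂[p,q,r] = [q,r] − [p,r] + [p,q]. For instance
  ∂[1,4,5] = [4,5] − [1,5] + [1,4],
  ∂[1,3,5] = [3,5] − [1,5] + [1,3].
The 15×10 boundary matrix has rank 10 and Smith normal form diag(1,1,1,1,1,1,1,1,1,2).

Reading off H_k = ker ∂_k / im ∂_{k+1}:

  H_0: rank C_0 − rank ∂_1 = 6 − 5 = 1, and the invariant factors of ∂_1 are all 1, so H_0 = Z.
  H_1: rank ker ∂_1 − rank ∂_2 = (15 − 5) − 10 = 0, and ∂_2 has invariant factor 2 > 1, so H_1 = Z/2Z.
  H_2: rank ker ∂_2 − rank ∂_3 = (10 − 10) − 0 = 0, and there is no ∂_3, so H_2 = 0.

H_0 ≅ Z,  H_1 ≅ Z/2Z,  H_2 = 0.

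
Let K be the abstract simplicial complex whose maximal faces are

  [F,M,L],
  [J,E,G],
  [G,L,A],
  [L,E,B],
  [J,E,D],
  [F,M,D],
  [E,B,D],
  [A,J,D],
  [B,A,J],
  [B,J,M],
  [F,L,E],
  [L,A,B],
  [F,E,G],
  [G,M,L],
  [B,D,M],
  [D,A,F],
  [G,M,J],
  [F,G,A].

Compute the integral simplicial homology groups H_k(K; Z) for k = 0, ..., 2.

H_0 ≅ Z,  H_1 ≅ Z ⊕ Z/2,  H_2 = 0.

We work with the vertex ordering A < B < D < E < F < G < J < L < M. The simplices of K, each written with vertices in increasing order, are:

  0-simplices (9): A, B, D, E, F, G, J, L, M
  1-simplices (27): AB, AD, AF, AG, AJ, AL, BD, BE, BJ, BL, BM, DE, DF, DJ, DM, EF, EG, EJ, EL, FG, FL, FM, GJ, GL, GM, JM, LM
  2-simplices (18): ABJ, ABL, ADF, ADJ, AFG, AGL, BDE, BDM, BEL, BJM, DEJ, DFM, EFG, EFL, EGJ, FLM, GJM, GLM

Hence C_0 ≅ Z^9, C_1 ≅ Z^27, C_2 ≅ Z^18.

∂_1: C_1 → C_0 sends each edge [p,q] (with p < q) to q − p. For instance
  ∂AB = B − A.
As a 9×27 matrix over Z this has rank 8, with invariant factors (1,1,1,1,1,1,1,1).

Boundary ∂_2: C_2 → C_1 acts by ∂[p,q,r] = [q,r] − [p,r] + [p,q]. For instance
  ∂AGL = GL − AL + AG,
  ∂EFG = FG − EG + EF.
The resulting 27×18 matrix has rank 18, and its Smith normal form has invariant factors (1,1,1,1,1,1,1,1,1,1,1,1,1,1,1,1,1,2).

Now H_k = ker ∂_k / im ∂_{k+1}, so:

  H_0: rank C_0 − rank ∂_1 = 9 − 8 = 1, and the invariant factors of ∂_1 are all 1, so H_0 ≅ Z.
  H_1: rank ker ∂_1 − rank ∂_2 = (27 − 8) − 18 = 1, and ∂_2 has invariant factor 2 > 1, so H_1 ≅ Z ⊕ Z/2.
  H_2: rank ker ∂_2 − rank ∂_3 = (18 − 18) − 0 = 0, and there is no ∂_3, so H_2 ≅ 0.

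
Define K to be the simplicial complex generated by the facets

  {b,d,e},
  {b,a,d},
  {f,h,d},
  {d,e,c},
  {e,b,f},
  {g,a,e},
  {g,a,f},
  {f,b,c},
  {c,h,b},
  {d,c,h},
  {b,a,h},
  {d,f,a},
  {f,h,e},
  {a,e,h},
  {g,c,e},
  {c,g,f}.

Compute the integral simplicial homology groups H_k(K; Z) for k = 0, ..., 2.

Fix the vertex order a < b < c < d < e < f < g < h and write every simplex with vertices in increasing order. Then dim K = 2 and the simplices of K are:

  0-simplices (8): a, b, c, d, e, f, g, h
  1-simplices (24): ab, ad, ae, af, ag, ah, bc, bd, be, bf, bh, cd, ce, cf, cg, ch, de, df, dh, ef, eg, eh, fg, fh
  2-simplices (16): abd, abh, adf, aeg, aeh, afg, bcf, bch, bde, bef, cde, cdh, ceg, cfg, dfh, efh

so the chain groups are C_0 ≅ Z^8, C_1 ≅ Z^24, C_2 ≅ Z^16.

The boundary map ∂_1: C_1 → C_0 maps an edge to its endpoints' difference, ∂[p,q] = q − p. For instance
  ∂ag = g − a.
As a 8×24 matrix over Z this has rank 7, with invariant factors (1,1,1,1,1,1,1).

Boundary ∂_2: C_2 → C_1 maps a triangle to the signed sum of its edges. For instance
  ∂cdh = dh − ch + cd,
  ∂cde = de − ce + cd.
The 24×16 boundary matrix has rank 15 and Smith normal form diag(1,1,1,1,1,1,1,1,1,1,1,1,1,1,1).

Now H_k = ker ∂_k / im ∂_{k+1}, so:

  H_0: rank C_0 − rank ∂_1 = 8 − 7 = 1, and the invariant factors of ∂_1 are all 1, so H_0 = Z.
  H_1: rank ker ∂_1 − rank ∂_2 = (24 − 7) − 15 = 2, and the invariant factors of ∂_2 are all 1, so H_1 = Z^2.
  H_2: rank ker ∂_2 − rank ∂_3 = (16 − 15) − 0 = 1, and there is no ∂_3, so H_2 = Z.

H_0 = Z,  H_1 = Z^2,  H_2 = Z.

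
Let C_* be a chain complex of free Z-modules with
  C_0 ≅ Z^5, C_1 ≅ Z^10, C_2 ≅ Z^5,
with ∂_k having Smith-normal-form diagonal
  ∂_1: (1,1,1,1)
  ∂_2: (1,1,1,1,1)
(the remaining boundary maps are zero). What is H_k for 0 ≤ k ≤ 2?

H_0: b_0 = 5 − 0 − 4 = 1; torsion from ∂_1 factors > 1: none. So H_0 = Z.
H_1: b_1 = 10 − 4 − 5 = 1; torsion from ∂_2 factors > 1: none. So H_1 = Z.
H_2: b_2 = 5 − 5 − 0 = 0; torsion from ∂_3 factors > 1: none. So H_2 = 0.

H_0 = Z,  H_1 = Z,  H_2 = 0.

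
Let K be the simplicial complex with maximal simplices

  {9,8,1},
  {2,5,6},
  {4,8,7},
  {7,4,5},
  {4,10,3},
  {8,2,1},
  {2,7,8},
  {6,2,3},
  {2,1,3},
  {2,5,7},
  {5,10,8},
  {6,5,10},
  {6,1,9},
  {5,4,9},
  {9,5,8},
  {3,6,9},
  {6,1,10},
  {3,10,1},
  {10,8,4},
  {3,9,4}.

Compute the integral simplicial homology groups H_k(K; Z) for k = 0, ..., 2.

H_0 = Z,  H_1 = Z × Z/2,  H_2 = 0.

Order the vertices as 1 < 2 < 3 < 4 < 5 < 6 < 7 < 8 < 9 < 10. Listing each simplex with vertices in this order, K has dimension 2 with simplices:

  0-simplices (10): [1], [2], [3], [4], [5], [6], [7], [8], [9], [10]
  1-simplices (30): (30 of them)
  2-simplices (20): (20 of them)

giving chain groups C_0 ≅ Z^10, C_1 ≅ Z^30, C_2 ≅ Z^20.

The boundary map ∂_1: C_1 → C_0 sends each edge [p,q] (with p < q) to q − p.
As a 10×30 matrix over Z this has rank 9, with invariant factors (1,1,1,1,1,1,1,1,1).

The boundary map ∂_2: C_2 → C_1 maps a triangle to the signed sum of its edges. For instance
  ∂[4,5,9] = [5,9] − [4,9] + [4,5],
  ∂[1,6,10] = [6,10] − [1,10] + [1,6].
The 30×20 boundary matrix has rank 20 and Smith normal form diag(1,1,1,1,1,1,1,1,1,1,1,1,1,1,1,1,1,1,1,2).

Reading off H_k = ker ∂_k / im ∂_{k+1}:

  H_0: rank C_0 − rank ∂_1 = 10 − 9 = 1, and the invariant factors of ∂_1 are all 1, so H_0 ≅ Z.
  H_1: rank ker ∂_1 − rank ∂_2 = (30 − 9) − 20 = 1, and ∂_2 has invariant factor 2 > 1, so H_1 ≅ Z × Z/2.
  H_2: rank ker ∂_2 − rank ∂_3 = (20 − 20) − 0 = 0, and there is no ∂_3, so H_2 ≅ 0.

(K is a triangulation of the Klein bottle.)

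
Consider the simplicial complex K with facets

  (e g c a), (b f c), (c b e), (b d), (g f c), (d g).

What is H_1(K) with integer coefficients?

H_1 = Z.

K has 7 vertices, 13 edges, 7 triangles, 1 3-simplex.
rank ∂_1 = 6, rank ∂_2 = 6 ⇒ b_1 = 13 − 6 − 6 = 1; all invariant factors of ∂_2 are 1 so no torsion. So H_1 ≅ Z.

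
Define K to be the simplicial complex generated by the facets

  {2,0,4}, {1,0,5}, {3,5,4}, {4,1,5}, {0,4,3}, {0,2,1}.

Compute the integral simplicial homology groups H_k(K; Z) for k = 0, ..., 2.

We work with the vertex ordering 0 < 1 < 2 < 3 < 4 < 5. The simplices of K, each written with vertices in increasing order, are:

  0-simplices (6): [0], [1], [2], [3], [4], [5]
  1-simplices (12): [0,1], [0,2], [0,3], [0,4], [0,5], [1,2], [1,4], [1,5], [2,4], [3,4], [3,5], [4,5]
  2-simplices (6): [0,1,2], [0,1,5], [0,2,4], [0,3,4], [1,4,5], [3,4,5]

so the chain groups are C_0 ≅ Z^6, C_1 ≅ Z^12, C_2 ≅ Z^6.

∂_1: C_1 → C_0 sends each edge [p,q] (with p < q) to q − p.
The resulting 6×12 matrix has rank 5, and its Smith normal form has invariant factors (1,1,1,1,1).

The boundary map ∂_2: C_2 → C_1 maps a triangle to the signed sum of its edges. For instance
  ∂[0,1,2] = [1,2] − [0,2] + [0,1],
  ∂[3,4,5] = [4,5] − [3,5] + [3,4].
The resulting 12×6 matrix has rank 6, and its Smith normal form has invariant factors (1,1,1,1,1,1).

Computing H_k = (kernel of ∂_k) / (image of ∂_{k+1}):

  H_0: rank C_0 − rank ∂_1 = 6 − 5 = 1, and the invariant factors of ∂_1 are all 1, so H_0 ≅ Z.
  H_1: rank ker ∂_1 − rank ∂_2 = (12 − 5) − 6 = 1, and the invariant factors of ∂_2 are all 1, so H_1 ≅ Z.
  H_2: rank ker ∂_2 − rank ∂_3 = (6 − 6) − 0 = 0, and there is no ∂_3, so H_2 ≅ 0.

H_0 ≅ Z,  H_1 ≅ Z,  H_2 = 0.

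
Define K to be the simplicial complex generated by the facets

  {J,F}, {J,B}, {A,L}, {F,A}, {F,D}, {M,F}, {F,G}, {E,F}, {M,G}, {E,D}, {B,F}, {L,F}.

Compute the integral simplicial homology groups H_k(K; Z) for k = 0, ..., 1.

We work with the vertex ordering A < B < D < E < F < G < J < L < M. The simplices of K, each written with vertices in increasing order, are:

  0-simplices (9): A, B, D, E, F, G, J, L, M
  1-simplices (12): AF, AL, BF, BJ, DE, DF, EF, FG, FJ, FL, FM, GM

Hence C_0 ≅ Z^9, C_1 ≅ Z^12.

∂_1: C_1 → C_0 sends each edge [p,q] (with p < q) to q − p. For instance
  ∂FL = L − F.
As a 9×12 matrix over Z this has rank 8, with invariant factors (1,1,1,1,1,1,1,1).

Reading off H_k = ker ∂_k / im ∂_{k+1}:

  H_0: rank C_0 − rank ∂_1 = 9 − 8 = 1, and the invariant factors of ∂_1 are all 1, so H_0 = Z.
  H_1: rank ker ∂_1 − rank ∂_2 = (12 − 8) − 0 = 4, and there is no ∂_2, so H_1 = Z^4.

As a check, the Euler characteristic is 9 − 12 = -3, which agrees with 1 − 4 = -3.

H_0 = Z,  H_1 = Z^4.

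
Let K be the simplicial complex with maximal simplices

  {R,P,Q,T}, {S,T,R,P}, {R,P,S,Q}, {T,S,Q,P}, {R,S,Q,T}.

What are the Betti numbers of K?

Fix the vertex order P < Q < R < S < T and write every simplex with vertices in increasing order. Then dim K = 3 and the simplices of K are:

  0-simplices (5): P, Q, R, S, T
  1-simplices (10): PQ, PR, PS, PT, QR, QS, QT, RS, RT, ST
  2-simplices (10): PQR, PQS, PQT, PRS, PRT, PST, QRS, QRT, QST, RST
  3-simplices (5): PQRS, PQRT, PQST, PRST, QRST

so the chain groups are C_0 ≅ Z^5, C_1 ≅ Z^10, C_2 ≅ Z^10, C_3 ≅ Z^5.

∂_1: C_1 → C_0 is given by ∂[p,q] = [q] − [p]. For instance
  ∂QT = T − Q.
The 5×10 boundary matrix has rank 4 and Smith normal form diag(1,1,1,1).

The boundary map ∂_2: C_2 → C_1 acts by ∂[p,q,r] = [q,r] − [p,r] + [p,q]. For instance
  ∂PRS = RS − PS + PR,
  ∂QRT = RT − QT + QR.
As a 10×10 matrix over Z this has rank 6, with invariant factors (1,1,1,1,1,1).

∂_3: C_3 → C_2 sends each 3-simplex σ to the alternating sum Σ_i (−1)^i (σ with its i-th vertex removed). For instance
  ∂PRST = RST − PST + PRT − PRS,
  ∂PQRT = QRT − PRT + PQT − PQR.
The 10×5 boundary matrix has rank 4 and Smith normal form diag(1,1,1,1).

From H_k ≅ ker(∂_k) / im(∂_{k+1}) we obtain:

  H_0: rank C_0 − rank ∂_1 = 5 − 4 = 1, and the invariant factors of ∂_1 are all 1, so H_0 = Z.
  H_1: rank ker ∂_1 − rank ∂_2 = (10 − 4) − 6 = 0, and the invariant factors of ∂_2 are all 1, so H_1 = 0.
  H_2: rank ker ∂_2 − rank ∂_3 = (10 − 6) − 4 = 0, and the invariant factors of ∂_3 are all 1, so H_2 = 0.
  H_3: rank ker ∂_3 − rank ∂_4 = (5 − 4) − 0 = 1, and there is no ∂_4, so H_3 = Z.

Hence the Betti numbers are b_0 = 1, b_1 = 0, b_2 = 0, b_3 = 1.

b_0 = 1, b_1 = 0, b_2 = 0, b_3 = 1.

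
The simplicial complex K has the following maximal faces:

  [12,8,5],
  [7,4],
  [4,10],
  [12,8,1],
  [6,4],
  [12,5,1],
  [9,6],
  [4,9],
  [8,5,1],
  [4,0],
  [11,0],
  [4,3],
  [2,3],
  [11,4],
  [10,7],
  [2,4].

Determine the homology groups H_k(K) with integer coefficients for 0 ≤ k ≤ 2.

H_0 = Z^2,  H_1 = Z^4,  H_2 = Z.

Order the vertices as 0 < 1 < 2 < 3 < 4 < 5 < 6 < 7 < 8 < 9 < 10 < 11 < 12. Listing each simplex with vertices in this order, K has dimension 2 with simplices:

  0-simplices (13): [0], [1], [2], [3], [4], [5], [6], [7], [8], [9], [10], [11], [12]
  1-simplices (18): [0,4], [0,11], [1,5], [1,8], [1,12], [2,3], [2,4], [3,4], [4,6], [4,7], [4,9], [4,10], [4,11], [5,8], [5,12], [6,9], [7,10], [8,12]
  2-simplices (4): [1,5,8], [1,5,12], [1,8,12], [5,8,12]

Hence C_0 ≅ Z^13, C_1 ≅ Z^18, C_2 ≅ Z^4.

Boundary ∂_1: C_1 → C_0 maps an edge to its endpoints' difference, ∂[p,q] = q − p. For instance
  ∂[4,11] = [11] − [4].
The 13×18 boundary matrix has rank 11 and Smith normal form diag(1,1,1,1,1,1,1,1,1,1,1).

Boundary ∂_2: C_2 → C_1 maps a triangle to the signed sum of its edges. For instance
  ∂[1,8,12] = [8,12] − [1,12] + [1,8],
  ∂[5,8,12] = [8,12] − [5,12] + [5,8].
The resulting 18×4 matrix has rank 3, and its Smith normal form has invariant factors (1,1,1).

Now H_k = ker ∂_k / im ∂_{k+1}, so:

  H_0: rank C_0 − rank ∂_1 = 13 − 11 = 2, and the invariant factors of ∂_1 are all 1, so H_0 ≅ Z^2.
  H_1: rank ker ∂_1 − rank ∂_2 = (18 − 11) − 3 = 4, and the invariant factors of ∂_2 are all 1, so H_1 ≅ Z^4.
  H_2: rank ker ∂_2 − rank ∂_3 = (4 − 3) − 0 = 1, and there is no ∂_3, so H_2 ≅ Z.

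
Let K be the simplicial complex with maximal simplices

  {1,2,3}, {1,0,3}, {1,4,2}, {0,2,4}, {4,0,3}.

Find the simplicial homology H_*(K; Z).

H_0 = Z,  H_1 = Z,  H_2 = 0.

Order the vertices as 0 < 1 < 2 < 3 < 4. Listing each simplex with vertices in this order, K has dimension 2 with simplices:

  0-simplices (5): [0], [1], [2], [3], [4]
  1-simplices (10): [0,1], [0,2], [0,3], [0,4], [1,2], [1,3], [1,4], [2,3], [2,4], [3,4]
  2-simplices (5): [0,1,3], [0,2,4], [0,3,4], [1,2,3], [1,2,4]

so the chain groups are C_0 ≅ Z^5, C_1 ≅ Z^10, C_2 ≅ Z^5.

∂_1: C_1 → C_0 maps an edge to its endpoints' difference, ∂[p,q] = q − p. For instance
  ∂[3,4] = [4] − [3].
As a 5×10 matrix over Z this has rank 4, with invariant factors (1,1,1,1).

∂_2: C_2 → C_1 sends each 2-simplex [p,q,r] to [q,r] − [p,r] + [p,q]. For instance
  ∂[1,2,3] = [2,3] − [1,3] + [1,2],
  ∂[1,2,4] = [2,4] − [1,4] + [1,2].
This gives a 10×5 integer matrix of rank 5; reducing to Smith normal form yields diagonal entries (1,1,1,1,1).

Computing H_k = (kernel of ∂_k) / (image of ∂_{k+1}):

  H_0: rank C_0 − rank ∂_1 = 5 − 4 = 1, and the invariant factors of ∂_1 are all 1, so H_0 ≅ Z.
  H_1: rank ker ∂_1 − rank ∂_2 = (10 − 4) − 5 = 1, and the invariant factors of ∂_2 are all 1, so H_1 ≅ Z.
  H_2: rank ker ∂_2 − rank ∂_3 = (5 − 5) − 0 = 0, and there is no ∂_3, so H_2 ≅ 0.

As a check, the Euler characteristic is 5 − 10 + 5 = 0, which agrees with 1 − 1 + 0 = 0.
(K is a triangulation of the Möbius band.)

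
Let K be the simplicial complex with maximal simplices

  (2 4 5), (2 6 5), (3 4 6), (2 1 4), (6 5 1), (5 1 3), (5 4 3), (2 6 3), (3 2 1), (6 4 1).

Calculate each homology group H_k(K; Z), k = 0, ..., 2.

We work with the vertex ordering 1 < 2 < 3 < 4 < 5 < 6. The simplices of K, each written with vertices in increasing order, are:

  0-simplices (6): [1], [2], [3], [4], [5], [6]
  1-simplices (15): [1,2], [1,3], [1,4], [1,5], [1,6], [2,3], [2,4], [2,5], [2,6], [3,4], [3,5], [3,6], [4,5], [4,6], [5,6]
  2-simplices (10): [1,2,3], [1,2,4], [1,3,5], [1,4,6], [1,5,6], [2,3,6], [2,4,5], [2,5,6], [3,4,5], [3,4,6]

giving chain groups C_0 ≅ Z^6, C_1 ≅ Z^15, C_2 ≅ Z^10.

Boundary ∂_1: C_1 → C_0 is given by ∂[p,q] = [q] − [p].
As a 6×15 matrix over Z this has rank 5, with invariant factors (1,1,1,1,1).

∂_2: C_2 → C_1 sends each 2-simplex [p,q,r] to [q,r] − [p,r] + [p,q]. For instance
  ∂[2,4,5] = [4,5] − [2,5] + [2,4],
  ∂[1,5,6] = [5,6] − [1,6] + [1,5].
This gives a 15×10 integer matrix of rank 10; reducing to Smith normal form yields diagonal entries (1,1,1,1,1,1,1,1,1,2).

Computing H_k = (kernel of ∂_k) / (image of ∂_{k+1}):

  H_0: rank C_0 − rank ∂_1 = 6 − 5 = 1, and the invariant factors of ∂_1 are all 1, so H_0 ≅ Z.
  H_1: rank ker ∂_1 − rank ∂_2 = (15 − 5) − 10 = 0, and ∂_2 has invariant factor 2 > 1, so H_1 ≅ Z/2.
  H_2: rank ker ∂_2 − rank ∂_3 = (10 − 10) − 0 = 0, and there is no ∂_3, so H_2 ≅ 0.

H_0 ≅ Z,  H_1 ≅ Z/2,  H_2 = 0.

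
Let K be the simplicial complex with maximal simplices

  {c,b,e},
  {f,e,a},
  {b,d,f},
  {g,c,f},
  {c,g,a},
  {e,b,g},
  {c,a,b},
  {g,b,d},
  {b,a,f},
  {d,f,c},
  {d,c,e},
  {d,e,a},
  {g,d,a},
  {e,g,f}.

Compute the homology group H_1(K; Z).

H_1 = Z^2.

K has 7 vertices, 21 edges, 14 triangles.
rank ∂_1 = 6, rank ∂_2 = 13 ⇒ b_1 = 21 − 6 − 13 = 2; all invariant factors of ∂_2 are 1 so no torsion. So H_1 = Z^2.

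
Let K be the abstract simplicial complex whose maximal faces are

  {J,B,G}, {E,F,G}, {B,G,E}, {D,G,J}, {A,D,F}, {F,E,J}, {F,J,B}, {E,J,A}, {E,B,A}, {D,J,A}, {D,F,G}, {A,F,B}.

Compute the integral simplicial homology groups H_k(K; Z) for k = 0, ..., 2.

Take the total order A < B < D < E < F < G < J on the vertex set. Then K (dimension 2) consists of the simplices:

  0-simplices (7): A, B, D, E, F, G, J
  1-simplices (18): AB, AD, AE, AF, AJ, BE, BF, BG, BJ, DF, DG, DJ, EF, EG, EJ, FG, FJ, GJ
  2-simplices (12): ABE, ABF, ADF, ADJ, AEJ, BEG, BFJ, BGJ, DFG, DGJ, EFG, EFJ

so the chain groups are C_0 ≅ Z^7, C_1 ≅ Z^18, C_2 ≅ Z^12.

Boundary ∂_1: C_1 → C_0 maps an edge to its endpoints' difference, ∂[p,q] = q − p.
The 7×18 boundary matrix has rank 6 and Smith normal form diag(1,1,1,1,1,1).

∂_2: C_2 → C_1 sends each 2-simplex [p,q,r] to [q,r] − [p,r] + [p,q]. For instance
  ∂BEG = EG − BG + BE,
  ∂DGJ = GJ − DJ + DG.
As a 18×12 matrix over Z this has rank 12, with invariant factors (1,1,1,1,1,1,1,1,1,1,1,2).

From H_k ≅ ker(∂_k) / im(∂_{k+1}) we obtain:

  H_0: rank C_0 − rank ∂_1 = 7 − 6 = 1, and the invariant factors of ∂_1 are all 1, so H_0 ≅ Z.
  H_1: rank ker ∂_1 − rank ∂_2 = (18 − 6) − 12 = 0, and ∂_2 has invariant factor 2 > 1, so H_1 ≅ Z/2Z.
  H_2: rank ker ∂_2 − rank ∂_3 = (12 − 12) − 0 = 0, and there is no ∂_3, so H_2 ≅ 0.

As a check, the Euler characteristic is 7 − 18 + 12 = 1, which agrees with 1 − 0 + 0 = 1.
(K is a triangulation of the real projective plane RP^2.)

H_0 ≅ Z,  H_1 ≅ Z/2Z,  H_2 = 0.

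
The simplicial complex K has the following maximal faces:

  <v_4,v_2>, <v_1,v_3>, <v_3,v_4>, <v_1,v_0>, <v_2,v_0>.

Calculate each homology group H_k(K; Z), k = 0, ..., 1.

Fix the vertex order v_0 < v_1 < v_2 < v_3 < v_4 and write every simplex with vertices in increasing order. Then dim K = 1 and the simplices of K are:

  0-simplices (5): [v_0], [v_1], [v_2], [v_3], [v_4]
  1-simplices (5): [v_0,v_1], [v_0,v_2], [v_1,v_3], [v_2,v_4], [v_3,v_4]

giving chain groups C_0 ≅ Z^5, C_1 ≅ Z^5.

The boundary map ∂_1: C_1 → C_0 is given by ∂[p,q] = [q] − [p]. For instance
  ∂[v_0,v_2] = [v_2] − [v_0].
As a 5×5 matrix over Z this has rank 4, with invariant factors (1,1,1,1).

Computing H_k = (kernel of ∂_k) / (image of ∂_{k+1}):

  H_0: rank C_0 − rank ∂_1 = 5 − 4 = 1, and the invariant factors of ∂_1 are all 1, so H_0 = Z.
  H_1: rank ker ∂_1 − rank ∂_2 = (5 − 4) − 0 = 1, and there is no ∂_2, so H_1 = Z.

H_0 = Z,  H_1 = Z.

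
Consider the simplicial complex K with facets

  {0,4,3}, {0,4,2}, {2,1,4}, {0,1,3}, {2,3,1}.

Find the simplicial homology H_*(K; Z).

Take the total order 0 < 1 < 2 < 3 < 4 on the vertex set. Then K (dimension 2) consists of the simplices:

  0-simplices (5): [0], [1], [2], [3], [4]
  1-simplices (10): [0,1], [0,2], [0,3], [0,4], [1,2], [1,3], [1,4], [2,3], [2,4], [3,4]
  2-simplices (5): [0,1,3], [0,2,4], [0,3,4], [1,2,3], [1,2,4]

so the chain groups are C_0 ≅ Z^5, C_1 ≅ Z^10, C_2 ≅ Z^5.

The boundary map ∂_1: C_1 → C_0 sends each edge [p,q] (with p < q) to q − p. For instance
  ∂[0,2] = [2] − [0].
As a 5×10 matrix over Z this has rank 4, with invariant factors (1,1,1,1).

The boundary map ∂_2: C_2 → C_1 sends each 2-simplex [p,q,r] to [q,r] − [p,r] + [p,q]. For instance
  ∂[1,2,4] = [2,4] − [1,4] + [1,2],
  ∂[0,3,4] = [3,4] − [0,4] + [0,3].
As a 10×5 matrix over Z this has rank 5, with invariant factors (1,1,1,1,1).

Computing H_k = (kernel of ∂_k) / (image of ∂_{k+1}):

  H_0: rank C_0 − rank ∂_1 = 5 − 4 = 1, and the invariant factors of ∂_1 are all 1, so H_0 ≅ Z.
  H_1: rank ker ∂_1 − rank ∂_2 = (10 − 4) − 5 = 1, and the invariant factors of ∂_2 are all 1, so H_1 ≅ Z.
  H_2: rank ker ∂_2 − rank ∂_3 = (5 − 5) − 0 = 0, and there is no ∂_3, so H_2 ≅ 0.

As a check, the Euler characteristic is 5 − 10 + 5 = 0, which agrees with 1 − 1 + 0 = 0.

H_0 ≅ Z,  H_1 ≅ Z,  H_2 = 0.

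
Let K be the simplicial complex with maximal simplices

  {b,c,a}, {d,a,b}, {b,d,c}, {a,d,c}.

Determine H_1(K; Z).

Take the total order a < b < c < d on the vertex set. Then K (dimension 2) consists of the simplices:

  0-simplices (4): a, b, c, d
  1-simplices (6): ab, ac, ad, bc, bd, cd
  2-simplices (4): abc, abd, acd, bcd

so the chain groups are C_0 ≅ Z^4, C_1 ≅ Z^6, C_2 ≅ Z^4.

Boundary ∂_1: C_1 → C_0 sends each edge [p,q] (with p < q) to q − p. For instance
  ∂cd = d − c.
The 4×6 boundary matrix has rank 3 and Smith normal form diag(1,1,1).

∂_2: C_2 → C_1 acts by ∂[p,q,r] = [q,r] − [p,r] + [p,q]. For instance
  ∂abc = bc − ac + ab,
  ∂acd = cd − ad + ac.
This gives a 6×4 integer matrix of rank 3; reducing to Smith normal form yields diagonal entries (1,1,1).

From H_k ≅ ker(∂_k) / im(∂_{k+1}) we obtain:

  H_1: rank ker ∂_1 − rank ∂_2 = (6 − 3) − 3 = 0, and the invariant factors of ∂_2 are all 1, so H_1 = 0.

H_1 = 0.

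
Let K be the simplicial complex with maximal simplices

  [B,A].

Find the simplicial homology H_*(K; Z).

H_0 ≅ Z,  H_1 = 0.

Order the vertices as A < B. Listing each simplex with vertices in this order, K has dimension 1 with simplices:

  0-simplices (2): A, B
  1-simplices (1): AB

so the chain groups are C_0 ≅ Z^2, C_1 ≅ Z^1.

The boundary map ∂_1: C_1 → C_0 is given by ∂[p,q] = [q] − [p].
The resulting 2×1 matrix has rank 1, and its Smith normal form has invariant factors (1).

Computing H_k = (kernel of ∂_k) / (image of ∂_{k+1}):

  H_0: rank C_0 − rank ∂_1 = 2 − 1 = 1, and the invariant factors of ∂_1 are all 1, so H_0 = Z.
  H_1: rank ker ∂_1 − rank ∂_2 = (1 − 1) − 0 = 0, and there is no ∂_2, so H_1 = 0.

As a check, the Euler characteristic is 2 − 1 = 1, which agrees with 1 − 0 = 1.
(K is a triangulation of the 1-simplex.)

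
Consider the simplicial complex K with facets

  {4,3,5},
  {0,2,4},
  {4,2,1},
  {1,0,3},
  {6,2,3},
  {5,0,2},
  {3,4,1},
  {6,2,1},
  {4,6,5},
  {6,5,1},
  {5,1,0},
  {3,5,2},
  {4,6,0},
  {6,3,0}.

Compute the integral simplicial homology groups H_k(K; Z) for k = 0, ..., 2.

Order the vertices as 0 < 1 < 2 < 3 < 4 < 5 < 6. Listing each simplex with vertices in this order, K has dimension 2 with simplices:

  0-simplices (7): [0], [1], [2], [3], [4], [5], [6]
  1-simplices (21): [0,1], [0,2], [0,3], [0,4], [0,5], [0,6], [1,2], [1,3], [1,4], [1,5], [1,6], [2,3], [2,4], [2,5], [2,6], [3,4], [3,5], [3,6], [4,5], [4,6], [5,6]
  2-simplices (14): [0,1,3], [0,1,5], [0,2,4], [0,2,5], [0,3,6], [0,4,6], [1,2,4], [1,2,6], [1,3,4], [1,5,6], [2,3,5], [2,3,6], [3,4,5], [4,5,6]

giving chain groups C_0 ≅ Z^7, C_1 ≅ Z^21, C_2 ≅ Z^14.

Boundary ∂_1: C_1 → C_0 is given by ∂[p,q] = [q] − [p].
The resulting 7×21 matrix has rank 6, and its Smith normal form has invariant factors (1,1,1,1,1,1).

The boundary map ∂_2: C_2 → C_1 sends each 2-simplex [p,q,r] to [q,r] − [p,r] + [p,q]. For instance
  ∂[0,1,3] = [1,3] − [0,3] + [0,1],
  ∂[1,3,4] = [3,4] − [1,4] + [1,3].
The resulting 21×14 matrix has rank 13, and its Smith normal form has invariant factors (1,1,1,1,1,1,1,1,1,1,1,1,1).

Reading off H_k = ker ∂_k / im ∂_{k+1}:

  H_0: rank C_0 − rank ∂_1 = 7 − 6 = 1, and the invariant factors of ∂_1 are all 1, so H_0 ≅ Z.
  H_1: rank ker ∂_1 − rank ∂_2 = (21 − 6) − 13 = 2, and the invariant factors of ∂_2 are all 1, so H_1 ≅ Z^2.
  H_2: rank ker ∂_2 − rank ∂_3 = (14 − 13) − 0 = 1, and there is no ∂_3, so H_2 ≅ Z.

H_0 ≅ Z,  H_1 ≅ Z^2,  H_2 ≅ Z.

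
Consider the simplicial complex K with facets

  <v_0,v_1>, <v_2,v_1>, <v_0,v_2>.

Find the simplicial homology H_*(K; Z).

We work with the vertex ordering v_0 < v_1 < v_2. The simplices of K, each written with vertices in increasing order, are:

  0-simplices (3): [v_0], [v_1], [v_2]
  1-simplices (3): [v_0,v_1], [v_0,v_2], [v_1,v_2]

so the chain groups are C_0 ≅ Z^3, C_1 ≅ Z^3.

Boundary ∂_1: C_1 → C_0 sends each edge [p,q] (with p < q) to q − p.
The 3×3 boundary matrix has rank 2 and Smith normal form diag(1,1).

From H_k ≅ ker(∂_k) / im(∂_{k+1}) we obtain:

  H_0: rank C_0 − rank ∂_1 = 3 − 2 = 1, and the invariant factors of ∂_1 are all 1, so H_0 ≅ Z.
  H_1: rank ker ∂_1 − rank ∂_2 = (3 − 2) − 0 = 1, and there is no ∂_2, so H_1 ≅ Z.

H_0 = Z,  H_1 = Z.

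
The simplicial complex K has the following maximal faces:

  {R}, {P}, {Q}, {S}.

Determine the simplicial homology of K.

We work with the vertex ordering P < Q < R < S. The simplices of K, each written with vertices in increasing order, are:

  0-simplices (4): P, Q, R, S

Hence C_0 ≅ Z^4.

Computing H_k = (kernel of ∂_k) / (image of ∂_{k+1}):

  H_0: rank C_0 − rank ∂_1 = 4 − 0 = 4, and there is no ∂_1, so H_0 = Z^4.

(K is a triangulation of a set of 4 points.)

H_0 ≅ Z^4.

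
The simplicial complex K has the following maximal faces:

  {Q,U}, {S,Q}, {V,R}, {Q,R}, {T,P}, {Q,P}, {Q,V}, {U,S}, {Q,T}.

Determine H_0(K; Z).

Order the vertices as P < Q < R < S < T < U < V. Listing each simplex with vertices in this order, K has dimension 1 with simplices:

  0-simplices (7): P, Q, R, S, T, U, V
  1-simplices (9): PQ, PT, QR, QS, QT, QU, QV, RV, SU

giving chain groups C_0 ≅ Z^7, C_1 ≅ Z^9.

Boundary ∂_1: C_1 → C_0 maps an edge to its endpoints' difference, ∂[p,q] = q − p. For instance
  ∂QV = V − Q.
As a 7×9 matrix over Z this has rank 6, with invariant factors (1,1,1,1,1,1).

Computing H_k = (kernel of ∂_k) / (image of ∂_{k+1}):

  H_0: rank C_0 − rank ∂_1 = 7 − 6 = 1, and the invariant factors of ∂_1 are all 1, so H_0 ≅ Z.

H_0 ≅ Z.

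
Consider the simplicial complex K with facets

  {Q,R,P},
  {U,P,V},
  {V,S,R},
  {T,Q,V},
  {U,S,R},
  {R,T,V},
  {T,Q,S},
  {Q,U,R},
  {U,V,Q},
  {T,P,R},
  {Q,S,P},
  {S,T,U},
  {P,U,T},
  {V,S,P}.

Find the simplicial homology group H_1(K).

We work with the vertex ordering P < Q < R < S < T < U < V. The simplices of K, each written with vertices in increasing order, are:

  0-simplices (7): P, Q, R, S, T, U, V
  1-simplices (21): PQ, PR, PS, PT, PU, PV, QR, QS, QT, QU, QV, RS, RT, RU, RV, ST, SU, SV, TU, TV, UV
  2-simplices (14): PQR, PQS, PRT, PSV, PTU, PUV, QRU, QST, QTV, QUV, RSU, RSV, RTV, STU

so the chain groups are C_0 ≅ Z^7, C_1 ≅ Z^21, C_2 ≅ Z^14.

The boundary map ∂_1: C_1 → C_0 is given by ∂[p,q] = [q] − [p]. For instance
  ∂UV = V − U.
As a 7×21 matrix over Z this has rank 6, with invariant factors (1,1,1,1,1,1).

∂_2: C_2 → C_1 maps a triangle to the signed sum of its edges. For instance
  ∂RSU = SU − RU + RS,
  ∂QTV = TV − QV + QT.
As a 21×14 matrix over Z this has rank 13, with invariant factors (1,1,1,1,1,1,1,1,1,1,1,1,1).

Now H_k = ker ∂_k / im ∂_{k+1}, so:

  H_1: rank ker ∂_1 − rank ∂_2 = (21 − 6) − 13 = 2, and the invariant factors of ∂_2 are all 1, so H_1 = Z^2.

(K is a triangulation of the torus T^2.)

H_1 ≅ Z^2.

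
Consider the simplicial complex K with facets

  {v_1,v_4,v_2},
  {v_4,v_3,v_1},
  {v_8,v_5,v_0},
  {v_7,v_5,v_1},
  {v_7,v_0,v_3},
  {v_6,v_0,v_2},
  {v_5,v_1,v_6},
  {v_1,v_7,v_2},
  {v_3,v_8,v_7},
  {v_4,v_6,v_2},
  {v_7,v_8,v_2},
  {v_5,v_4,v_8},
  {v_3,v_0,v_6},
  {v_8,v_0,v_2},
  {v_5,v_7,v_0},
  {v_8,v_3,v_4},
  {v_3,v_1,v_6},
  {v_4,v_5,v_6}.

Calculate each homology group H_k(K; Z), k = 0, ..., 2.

H_0 = Z,  H_1 = Z ⊕ Z/2Z,  H_2 = 0.

We work with the vertex ordering v_0 < v_1 < v_2 < v_3 < v_4 < v_5 < v_6 < v_7 < v_8. The simplices of K, each written with vertices in increasing order, are:

  0-simplices (9): [v_0], [v_1], [v_2], [v_3], [v_4], [v_5], [v_6], [v_7], [v_8]
  1-simplices (27): (27 of them)
  2-simplices (18): (18 of them)

Hence C_0 ≅ Z^9, C_1 ≅ Z^27, C_2 ≅ Z^18.

∂_1: C_1 → C_0 maps an edge to its endpoints' difference, ∂[p,q] = q − p. For instance
  ∂[v_5,v_6] = [v_6] − [v_5].
The resulting 9×27 matrix has rank 8, and its Smith normal form has invariant factors (1,1,1,1,1,1,1,1).

The boundary map ∂_2: C_2 → C_1 maps a triangle to the signed sum of its edges. For instance
  ∂[v_1,v_5,v_6] = [v_5,v_6] − [v_1,v_6] + [v_1,v_5],
  ∂[v_1,v_5,v_7] = [v_5,v_7] − [v_1,v_7] + [v_1,v_5].
The 27×18 boundary matrix has rank 18 and Smith normal form diag(1,1,1,1,1,1,1,1,1,1,1,1,1,1,1,1,1,2).

Now H_k = ker ∂_k / im ∂_{k+1}, so:

  H_0: rank C_0 − rank ∂_1 = 9 − 8 = 1, and the invariant factors of ∂_1 are all 1, so H_0 ≅ Z.
  H_1: rank ker ∂_1 − rank ∂_2 = (27 − 8) − 18 = 1, and ∂_2 has invariant factor 2 > 1, so H_1 ≅ Z ⊕ Z/2Z.
  H_2: rank ker ∂_2 − rank ∂_3 = (18 − 18) − 0 = 0, and there is no ∂_3, so H_2 ≅ 0.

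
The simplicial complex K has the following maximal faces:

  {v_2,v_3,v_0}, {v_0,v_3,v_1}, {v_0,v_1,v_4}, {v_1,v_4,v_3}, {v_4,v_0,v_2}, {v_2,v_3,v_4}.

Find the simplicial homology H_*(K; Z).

We work with the vertex ordering v_0 < v_1 < v_2 < v_3 < v_4. The simplices of K, each written with vertices in increasing order, are:

  0-simplices (5): [v_0], [v_1], [v_2], [v_3], [v_4]
  1-simplices (9): [v_0,v_1], [v_0,v_2], [v_0,v_3], [v_0,v_4], [v_1,v_3], [v_1,v_4], [v_2,v_3], [v_2,v_4], [v_3,v_4]
  2-simplices (6): [v_0,v_1,v_3], [v_0,v_1,v_4], [v_0,v_2,v_3], [v_0,v_2,v_4], [v_1,v_3,v_4], [v_2,v_3,v_4]

Hence C_0 ≅ Z^5, C_1 ≅ Z^9, C_2 ≅ Z^6.

∂_1: C_1 → C_0 maps an edge to its endpoints' difference, ∂[p,q] = q − p.
As a 5×9 matrix over Z this has rank 4, with invariant factors (1,1,1,1).

∂_2: C_2 → C_1 sends each 2-simplex [p,q,r] to [q,r] − [p,r] + [p,q]. For instance
  ∂[v_0,v_1,v_3] = [v_1,v_3] − [v_0,v_3] + [v_0,v_1],
  ∂[v_0,v_2,v_4] = [v_2,v_4] − [v_0,v_4] + [v_0,v_2].
This gives a 9×6 integer matrix of rank 5; reducing to Smith normal form yields diagonal entries (1,1,1,1,1).

Reading off H_k = ker ∂_k / im ∂_{k+1}:

  H_0: rank C_0 − rank ∂_1 = 5 − 4 = 1, and the invariant factors of ∂_1 are all 1, so H_0 ≅ Z.
  H_1: rank ker ∂_1 − rank ∂_2 = (9 − 4) − 5 = 0, and the invariant factors of ∂_2 are all 1, so H_1 ≅ 0.
  H_2: rank ker ∂_2 − rank ∂_3 = (6 − 5) − 0 = 1, and there is no ∂_3, so H_2 ≅ Z.

H_0 ≅ Z,  H_1 = 0,  H_2 ≅ Z.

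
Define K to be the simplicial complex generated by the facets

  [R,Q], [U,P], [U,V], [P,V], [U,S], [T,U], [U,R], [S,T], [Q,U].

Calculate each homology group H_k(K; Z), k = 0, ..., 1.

H_0 = Z,  H_1 = Z^3.

K has 7 vertices, 9 edges.
rank ∂_0 = 0, rank ∂_1 = 6 ⇒ b_0 = 7 − 0 − 6 = 1; all invariant factors of ∂_1 are 1 so no torsion. So H_0 ≅ Z.
rank ∂_1 = 6, rank ∂_2 = 0 ⇒ b_1 = 9 − 6 − 0 = 3. So H_1 ≅ Z^3.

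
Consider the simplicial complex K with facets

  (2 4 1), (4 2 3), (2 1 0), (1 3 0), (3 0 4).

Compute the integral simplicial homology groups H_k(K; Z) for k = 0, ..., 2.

Order the vertices as 0 < 1 < 2 < 3 < 4. Listing each simplex with vertices in this order, K has dimension 2 with simplices:

  0-simplices (5): [0], [1], [2], [3], [4]
  1-simplices (10): [0,1], [0,2], [0,3], [0,4], [1,2], [1,3], [1,4], [2,3], [2,4], [3,4]
  2-simplices (5): [0,1,2], [0,1,3], [0,3,4], [1,2,4], [2,3,4]

giving chain groups C_0 ≅ Z^5, C_1 ≅ Z^10, C_2 ≅ Z^5.

The boundary map ∂_1: C_1 → C_0 sends each edge [p,q] (with p < q) to q − p. For instance
  ∂[1,4] = [4] − [1].
The resulting 5×10 matrix has rank 4, and its Smith normal form has invariant factors (1,1,1,1).

Boundary ∂_2: C_2 → C_1 sends each 2-simplex [p,q,r] to [q,r] − [p,r] + [p,q]. For instance
  ∂[0,1,3] = [1,3] − [0,3] + [0,1],
  ∂[0,1,2] = [1,2] − [0,2] + [0,1].
As a 10×5 matrix over Z this has rank 5, with invariant factors (1,1,1,1,1).

From H_k ≅ ker(∂_k) / im(∂_{k+1}) we obtain:

  H_0: rank C_0 − rank ∂_1 = 5 − 4 = 1, and the invariant factors of ∂_1 are all 1, so H_0 = Z.
  H_1: rank ker ∂_1 − rank ∂_2 = (10 − 4) − 5 = 1, and the invariant factors of ∂_2 are all 1, so H_1 = Z.
  H_2: rank ker ∂_2 − rank ∂_3 = (5 − 5) − 0 = 0, and there is no ∂_3, so H_2 = 0.

As a check, the Euler characteristic is 5 − 10 + 5 = 0, which agrees with 1 − 1 + 0 = 0.

H_0 = Z,  H_1 = Z,  H_2 = 0.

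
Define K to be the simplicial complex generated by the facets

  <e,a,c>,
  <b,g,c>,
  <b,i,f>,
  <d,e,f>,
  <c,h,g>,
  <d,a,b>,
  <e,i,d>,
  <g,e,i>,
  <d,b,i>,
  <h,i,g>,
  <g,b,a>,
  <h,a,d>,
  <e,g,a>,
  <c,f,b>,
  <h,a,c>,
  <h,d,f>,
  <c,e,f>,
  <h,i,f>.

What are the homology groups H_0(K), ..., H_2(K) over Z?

H_0 ≅ Z,  H_1 ≅ Z ⊕ Z/2Z,  H_2 = 0.

Order the vertices as a < b < c < d < e < f < g < h < i. Listing each simplex with vertices in this order, K has dimension 2 with simplices:

  0-simplices (9): a, b, c, d, e, f, g, h, i
  1-simplices (27): ab, ac, ad, ae, ag, ah, bc, bd, bf, bg, bi, ce, cf, cg, ch, de, df, dh, di, ef, eg, ei, fh, fi, gh, gi, hi
  2-simplices (18): abd, abg, ace, ach, adh, aeg, bcf, bcg, bdi, bfi, cef, cgh, def, dei, dfh, egi, fhi, ghi

so the chain groups are C_0 ≅ Z^9, C_1 ≅ Z^27, C_2 ≅ Z^18.

∂_1: C_1 → C_0 maps an edge to its endpoints' difference, ∂[p,q] = q − p. For instance
  ∂dh = h − d.
As a 9×27 matrix over Z this has rank 8, with invariant factors (1,1,1,1,1,1,1,1).

The boundary map ∂_2: C_2 → C_1 maps a triangle to the signed sum of its edges. For instance
  ∂bfi = fi − bi + bf,
  ∂ghi = hi − gi + gh.
As a 27×18 matrix over Z this has rank 18, with invariant factors (1,1,1,1,1,1,1,1,1,1,1,1,1,1,1,1,1,2).

Reading off H_k = ker ∂_k / im ∂_{k+1}:

  H_0: rank C_0 − rank ∂_1 = 9 − 8 = 1, and the invariant factors of ∂_1 are all 1, so H_0 = Z.
  H_1: rank ker ∂_1 − rank ∂_2 = (27 − 8) − 18 = 1, and ∂_2 has invariant factor 2 > 1, so H_1 = Z ⊕ Z/2Z.
  H_2: rank ker ∂_2 − rank ∂_3 = (18 − 18) − 0 = 0, and there is no ∂_3, so H_2 = 0.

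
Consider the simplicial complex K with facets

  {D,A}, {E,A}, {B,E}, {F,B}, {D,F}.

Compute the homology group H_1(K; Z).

Order the vertices as A < B < D < E < F. Listing each simplex with vertices in this order, K has dimension 1 with simplices:

  0-simplices (5): A, B, D, E, F
  1-simplices (5): AD, AE, BE, BF, DF

so the chain groups are C_0 ≅ Z^5, C_1 ≅ Z^5.

Boundary ∂_1: C_1 → C_0 sends each edge [p,q] (with p < q) to q − p. For instance
  ∂AD = D − A.
The resulting 5×5 matrix has rank 4, and its Smith normal form has invariant factors (1,1,1,1).

Now H_k = ker ∂_k / im ∂_{k+1}, so:

  H_1: rank ker ∂_1 − rank ∂_2 = (5 − 4) − 0 = 1, and there is no ∂_2, so H_1 ≅ Z.

H_1 = Z.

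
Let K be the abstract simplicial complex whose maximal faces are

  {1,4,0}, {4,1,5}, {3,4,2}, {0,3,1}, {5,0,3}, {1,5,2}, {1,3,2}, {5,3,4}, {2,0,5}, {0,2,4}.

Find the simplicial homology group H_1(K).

H_1 = Z/2.

Fix the vertex order 0 < 1 < 2 < 3 < 4 < 5 and write every simplex with vertices in increasing order. Then dim K = 2 and the simplices of K are:

  0-simplices (6): [0], [1], [2], [3], [4], [5]
  1-simplices (15): [0,1], [0,2], [0,3], [0,4], [0,5], [1,2], [1,3], [1,4], [1,5], [2,3], [2,4], [2,5], [3,4], [3,5], [4,5]
  2-simplices (10): [0,1,3], [0,1,4], [0,2,4], [0,2,5], [0,3,5], [1,2,3], [1,2,5], [1,4,5], [2,3,4], [3,4,5]

giving chain groups C_0 ≅ Z^6, C_1 ≅ Z^15, C_2 ≅ Z^10.

Boundary ∂_1: C_1 → C_0 sends each edge [p,q] (with p < q) to q − p. For instance
  ∂[3,5] = [5] − [3].
The resulting 6×15 matrix has rank 5, and its Smith normal form has invariant factors (1,1,1,1,1).

∂_2: C_2 → C_1 maps a triangle to the signed sum of its edges. For instance
  ∂[0,1,3] = [1,3] − [0,3] + [0,1],
  ∂[0,2,5] = [2,5] − [0,5] + [0,2].
The 15×10 boundary matrix has rank 10 and Smith normal form diag(1,1,1,1,1,1,1,1,1,2).

From H_k ≅ ker(∂_k) / im(∂_{k+1}) we obtain:

  H_1: rank ker ∂_1 − rank ∂_2 = (15 − 5) − 10 = 0, and ∂_2 has invariant factor 2 > 1, so H_1 = Z/2.

(K is a triangulation of the real projective plane RP^2.)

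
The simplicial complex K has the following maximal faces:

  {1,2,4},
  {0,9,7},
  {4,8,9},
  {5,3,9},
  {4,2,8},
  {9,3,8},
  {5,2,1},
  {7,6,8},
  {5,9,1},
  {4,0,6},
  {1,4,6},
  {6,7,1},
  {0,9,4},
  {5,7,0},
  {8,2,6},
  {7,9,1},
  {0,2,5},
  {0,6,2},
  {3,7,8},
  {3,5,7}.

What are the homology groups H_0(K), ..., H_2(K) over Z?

H_0 ≅ Z,  H_1 ≅ Z × Z/2,  H_2 = 0.

K has 10 vertices, 30 edges, 20 triangles.
rank ∂_0 = 0, rank ∂_1 = 9 ⇒ b_0 = 10 − 0 − 9 = 1; all invariant factors of ∂_1 are 1 so no torsion. So H_0 ≅ Z.
rank ∂_1 = 9, rank ∂_2 = 20 ⇒ b_1 = 30 − 9 − 20 = 1; ∂_2 has invariant factor(s) [2] giving torsion. So H_1 ≅ Z × Z/2.
rank ∂_2 = 20, rank ∂_3 = 0 ⇒ b_2 = 20 − 20 − 0 = 0. So H_2 ≅ 0.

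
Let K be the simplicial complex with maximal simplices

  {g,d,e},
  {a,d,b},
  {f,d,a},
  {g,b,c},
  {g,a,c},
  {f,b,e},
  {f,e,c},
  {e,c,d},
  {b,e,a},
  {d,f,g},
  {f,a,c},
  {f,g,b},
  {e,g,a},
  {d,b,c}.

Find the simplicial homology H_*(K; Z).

Take the total order a < b < c < d < e < f < g on the vertex set. Then K (dimension 2) consists of the simplices:

  0-simplices (7): a, b, c, d, e, f, g
  1-simplices (21): ab, ac, ad, ae, af, ag, bc, bd, be, bf, bg, cd, ce, cf, cg, de, df, dg, ef, eg, fg
  2-simplices (14): abd, abe, acf, acg, adf, aeg, bcd, bcg, bef, bfg, cde, cef, deg, dfg

Hence C_0 ≅ Z^7, C_1 ≅ Z^21, C_2 ≅ Z^14.

The boundary map ∂_1: C_1 → C_0 is given by ∂[p,q] = [q] − [p].
The resulting 7×21 matrix has rank 6, and its Smith normal form has invariant factors (1,1,1,1,1,1).

∂_2: C_2 → C_1 maps a triangle to the signed sum of its edges. For instance
  ∂deg = eg − dg + de,
  ∂abe = be − ae + ab.
The 21×14 boundary matrix has rank 13 and Smith normal form diag(1,1,1,1,1,1,1,1,1,1,1,1,1).

Now H_k = ker ∂_k / im ∂_{k+1}, so:

  H_0: rank C_0 − rank ∂_1 = 7 − 6 = 1, and the invariant factors of ∂_1 are all 1, so H_0 = Z.
  H_1: rank ker ∂_1 − rank ∂_2 = (21 − 6) − 13 = 2, and the invariant factors of ∂_2 are all 1, so H_1 = Z^2.
  H_2: rank ker ∂_2 − rank ∂_3 = (14 − 13) − 0 = 1, and there is no ∂_3, so H_2 = Z.

H_0 ≅ Z,  H_1 ≅ Z^2,  H_2 ≅ Z.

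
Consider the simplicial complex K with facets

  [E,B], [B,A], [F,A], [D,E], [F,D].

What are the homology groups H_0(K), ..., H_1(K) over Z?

H_0 ≅ Z,  H_1 ≅ Z.

Take the total order A < B < D < E < F on the vertex set. Then K (dimension 1) consists of the simplices:

  0-simplices (5): A, B, D, E, F
  1-simplices (5): AB, AF, BE, DE, DF

so the chain groups are C_0 ≅ Z^5, C_1 ≅ Z^5.

The boundary map ∂_1: C_1 → C_0 maps an edge to its endpoints' difference, ∂[p,q] = q − p.
As a 5×5 matrix over Z this has rank 4, with invariant factors (1,1,1,1).

From H_k ≅ ker(∂_k) / im(∂_{k+1}) we obtain:

  H_0: rank C_0 − rank ∂_1 = 5 − 4 = 1, and the invariant factors of ∂_1 are all 1, so H_0 ≅ Z.
  H_1: rank ker ∂_1 − rank ∂_2 = (5 − 4) − 0 = 1, and there is no ∂_2, so H_1 ≅ Z.

As a check, the Euler characteristic is 5 − 5 = 0, which agrees with 1 − 1 = 0.
(K is a triangulation of the circle S^1.)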